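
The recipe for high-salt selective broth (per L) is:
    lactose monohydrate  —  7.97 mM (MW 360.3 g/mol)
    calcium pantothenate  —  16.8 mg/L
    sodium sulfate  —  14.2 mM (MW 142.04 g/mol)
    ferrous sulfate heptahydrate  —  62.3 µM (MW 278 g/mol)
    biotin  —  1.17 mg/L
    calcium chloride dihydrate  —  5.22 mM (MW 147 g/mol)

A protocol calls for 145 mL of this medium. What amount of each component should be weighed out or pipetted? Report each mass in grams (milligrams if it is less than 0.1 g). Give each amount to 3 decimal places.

lactose monohydrate 0.416 g; calcium pantothenate 2.436 mg; sodium sulfate 0.292 g; ferrous sulfate heptahydrate 2.511 mg; biotin 0.170 mg; calcium chloride dihydrate 0.111 g

Working volume: 145 mL = 0.145 L.
lactose monohydrate: 7.97 mmol/L × 360.3 g/mol × 0.145 L ÷ 1000 = 0.416 g
calcium pantothenate: 16.8 mg/L × 0.145 L = 2.436 mg
sodium sulfate: 14.2 mmol/L × 142.04 g/mol × 0.145 L ÷ 1000 = 0.292 g
ferrous sulfate heptahydrate: 62.3 µmol/L × 278 g/mol × 0.145 L ÷ 1000 = 2.511 mg
biotin: 1.17 mg/L × 0.145 L = 0.170 mg
calcium chloride dihydrate: 5.22 mmol/L × 147 g/mol × 0.145 L ÷ 1000 = 0.111 g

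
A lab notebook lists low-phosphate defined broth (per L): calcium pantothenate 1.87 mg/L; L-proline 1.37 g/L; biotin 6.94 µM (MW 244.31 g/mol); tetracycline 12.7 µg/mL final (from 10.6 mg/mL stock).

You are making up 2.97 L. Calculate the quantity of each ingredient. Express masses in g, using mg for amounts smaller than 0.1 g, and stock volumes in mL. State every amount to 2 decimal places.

Scale factor relative to 1 L: 2.97.
calcium pantothenate: 1.87 mg/L × 2.97 L = 5.55 mg
L-proline: 1.37 g/L × 2.97 L = 4.07 g
biotin: 6.94 µmol/L × 244.31 g/mol × 2.97 L ÷ 1000 = 5.04 mg
tetracycline: dilute stock: 12.7 µg/mL × 2970 mL ÷ 10600 µg/mL = 3.56 mL

calcium pantothenate 5.55 mg; L-proline 4.07 g; biotin 5.04 mg; tetracycline 3.56 mL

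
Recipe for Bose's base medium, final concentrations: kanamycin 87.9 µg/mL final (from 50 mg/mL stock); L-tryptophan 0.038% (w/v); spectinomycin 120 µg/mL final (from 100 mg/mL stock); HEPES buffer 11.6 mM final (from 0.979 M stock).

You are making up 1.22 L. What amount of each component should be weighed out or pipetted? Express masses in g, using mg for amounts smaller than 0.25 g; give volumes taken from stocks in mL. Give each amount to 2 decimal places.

Working volume: 1.22 L.
kanamycin: V = C2·V2/C1 = 87.9 µg/mL × 1220 mL ÷ 50000 µg/mL = 2.14 mL
L-tryptophan: 0.038% w/v = 0.38 g/L → 0.38 × 1.22 L = 0.46 g
spectinomycin: C1V1 = C2V2 → 120 µg/mL × 1220 mL ÷ 100000 µg/mL = 1.46 mL
HEPES buffer: V = C2·V2/C1 = 11.6 mM × 1220 mL ÷ 979 mM = 14.46 mL

kanamycin 2.14 mL; L-tryptophan 0.46 g; spectinomycin 1.46 mL; HEPES buffer 14.46 mL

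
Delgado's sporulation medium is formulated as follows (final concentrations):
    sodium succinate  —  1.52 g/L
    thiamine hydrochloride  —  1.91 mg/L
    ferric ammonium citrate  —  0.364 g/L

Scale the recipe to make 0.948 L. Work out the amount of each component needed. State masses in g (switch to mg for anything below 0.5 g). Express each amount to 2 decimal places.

Scale factor relative to 1 L: 0.948.
sodium succinate: 1.52 g/L × 0.948 L = 1.44 g
thiamine hydrochloride: 1.91 mg/L × 0.948 L = 1.81 mg
ferric ammonium citrate: 0.364 g/L × 0.948 L = 0.345072 g = 345.07 mg

sodium succinate 1.44 g; thiamine hydrochloride 1.81 mg; ferric ammonium citrate 345.07 mg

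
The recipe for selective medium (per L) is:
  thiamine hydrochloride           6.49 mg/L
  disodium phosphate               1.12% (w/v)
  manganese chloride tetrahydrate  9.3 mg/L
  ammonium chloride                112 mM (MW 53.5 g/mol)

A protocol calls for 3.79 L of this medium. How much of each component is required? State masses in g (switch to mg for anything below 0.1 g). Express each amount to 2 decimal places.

thiamine hydrochloride 24.60 mg; disodium phosphate 42.45 g; manganese chloride tetrahydrate 35.25 mg; ammonium chloride 22.71 g

Working volume: 3.79 L.
thiamine hydrochloride: 6.49 mg/L × 3.79 L = 24.60 mg
disodium phosphate: 1.12 g per 100 mL × 3790 mL ÷ 100 = 42.45 g
manganese chloride tetrahydrate: 9.3 mg/L × 3.79 L = 35.25 mg
ammonium chloride: 112 mmol/L × 53.5 g/mol × 3.79 L ÷ 1000 = 22.71 g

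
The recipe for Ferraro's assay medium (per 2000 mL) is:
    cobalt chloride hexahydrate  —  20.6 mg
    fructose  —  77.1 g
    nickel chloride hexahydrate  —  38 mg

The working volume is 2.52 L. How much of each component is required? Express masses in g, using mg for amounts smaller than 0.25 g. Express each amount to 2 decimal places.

Ratio of target to recipe volume: 2520 / 2000 = 1.26.
cobalt chloride hexahydrate: 20.6 mg × (2520 mL / 2000 mL) = 25.96 mg
fructose: 77.1 g × (2520 mL / 2000 mL) = 97.15 g
nickel chloride hexahydrate: 38 mg × (2520 mL / 2000 mL) = 47.88 mg

cobalt chloride hexahydrate 25.96 mg; fructose 97.15 g; nickel chloride hexahydrate 47.88 mg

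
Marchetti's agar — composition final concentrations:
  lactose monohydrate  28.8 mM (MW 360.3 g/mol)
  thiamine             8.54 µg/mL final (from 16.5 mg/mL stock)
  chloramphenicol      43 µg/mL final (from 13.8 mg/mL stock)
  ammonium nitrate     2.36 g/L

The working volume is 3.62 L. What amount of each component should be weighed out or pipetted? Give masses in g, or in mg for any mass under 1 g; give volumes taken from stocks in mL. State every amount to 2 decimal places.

Working volume: 3.62 L.
lactose monohydrate: 28.8 mmol/L × 360.3 g/mol × 3.62 L ÷ 1000 = 37.56 g
thiamine: C1V1 = C2V2 → 8.54 µg/mL × 3620 mL ÷ 16500 µg/mL = 1.87 mL
chloramphenicol: V = C2·V2/C1 = 43 µg/mL × 3620 mL ÷ 13800 µg/mL = 11.28 mL
ammonium nitrate: 2.36 g/L × 3.62 L = 8.54 g

lactose monohydrate 37.56 g; thiamine 1.87 mL; chloramphenicol 11.28 mL; ammonium nitrate 8.54 g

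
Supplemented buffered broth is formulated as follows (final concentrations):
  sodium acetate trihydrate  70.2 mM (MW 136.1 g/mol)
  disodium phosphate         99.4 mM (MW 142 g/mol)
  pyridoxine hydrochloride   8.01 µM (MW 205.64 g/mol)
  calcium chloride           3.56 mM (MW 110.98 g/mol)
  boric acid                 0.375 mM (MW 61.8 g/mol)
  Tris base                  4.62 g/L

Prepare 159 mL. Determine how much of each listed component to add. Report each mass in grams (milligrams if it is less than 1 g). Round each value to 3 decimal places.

sodium acetate trihydrate 1.519 g; disodium phosphate 2.244 g; pyridoxine hydrochloride 0.262 mg; calcium chloride 62.819 mg; boric acid 3.685 mg; Tris base 734.580 mg

Scale factor relative to 1 L: 0.159.
sodium acetate trihydrate: 70.2 mmol/L × 136.1 g/mol × 0.159 L ÷ 1000 = 1.519 g
disodium phosphate: 99.4 mmol/L × 142 g/mol × 0.159 L ÷ 1000 = 2.244 g
pyridoxine hydrochloride: 8.01 µmol/L × 205.64 g/mol × 0.159 L ÷ 1000 = 0.262 mg
calcium chloride: 3.56 mmol/L × 110.98 mg/mmol × 0.159 L = 62.819 mg
boric acid: 0.375 mmol/L × 61.8 mg/mmol × 0.159 L = 3.685 mg
Tris base: 4.62 g/L × 0.159 L = 0.73458 g = 734.580 mg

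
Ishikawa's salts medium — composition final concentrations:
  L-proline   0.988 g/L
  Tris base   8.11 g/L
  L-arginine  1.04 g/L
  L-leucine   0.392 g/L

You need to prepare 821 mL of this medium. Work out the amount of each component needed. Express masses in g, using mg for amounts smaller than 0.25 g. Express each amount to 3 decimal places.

Scale factor relative to 1 L: 0.821.
L-proline: 0.988 g/L × 0.821 L = 0.811 g
Tris base: 8.11 g/L × 0.821 L = 6.658 g
L-arginine: 1.04 g/L × 0.821 L = 0.854 g
L-leucine: 0.392 g/L × 0.821 L = 0.322 g

L-proline 0.811 g; Tris base 6.658 g; L-arginine 0.854 g; L-leucine 0.322 g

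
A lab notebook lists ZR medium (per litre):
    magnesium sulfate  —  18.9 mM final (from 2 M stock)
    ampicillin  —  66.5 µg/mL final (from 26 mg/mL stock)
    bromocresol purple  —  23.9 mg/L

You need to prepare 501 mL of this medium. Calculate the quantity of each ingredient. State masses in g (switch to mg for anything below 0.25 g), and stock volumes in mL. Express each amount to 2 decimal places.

magnesium sulfate 4.73 mL; ampicillin 1.28 mL; bromocresol purple 11.97 mg

Target volume = 501 mL = 0.501 L.
magnesium sulfate: C1V1 = C2V2 → 18.9 mM × 501 mL ÷ 2000 mM = 4.73 mL
ampicillin: V = C2·V2/C1 = 66.5 µg/mL × 501 mL ÷ 26000 µg/mL = 1.28 mL
bromocresol purple: 23.9 mg/L × 0.501 L = 11.97 mg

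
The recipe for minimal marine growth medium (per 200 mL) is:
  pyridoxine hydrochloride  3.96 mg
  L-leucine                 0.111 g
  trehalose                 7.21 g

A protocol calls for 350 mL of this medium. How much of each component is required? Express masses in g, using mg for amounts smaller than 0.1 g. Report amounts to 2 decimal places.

Scale factor = 350 mL / 200 mL = 1.75.
pyridoxine hydrochloride: 3.96 mg × (350 mL / 200 mL) = 6.93 mg
L-leucine: 0.111 g × (350 mL / 200 mL) = 0.19 g
trehalose: 7.21 g × (350 mL / 200 mL) = 12.62 g

pyridoxine hydrochloride 6.93 mg; L-leucine 0.19 g; trehalose 12.62 g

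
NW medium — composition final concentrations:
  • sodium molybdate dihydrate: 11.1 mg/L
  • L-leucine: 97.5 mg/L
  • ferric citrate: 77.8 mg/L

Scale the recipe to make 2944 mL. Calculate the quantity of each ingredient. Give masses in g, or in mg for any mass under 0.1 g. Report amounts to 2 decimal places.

Target volume = 2944 mL = 2.944 L.
sodium molybdate dihydrate: 11.1 mg/L × 2.944 L = 32.68 mg
L-leucine: 97.5 mg/L × 2.944 L = 287.04 mg = 0.29 g
ferric citrate: 77.8 mg/L × 2.944 L = 229.043 mg = 0.23 g

sodium molybdate dihydrate 32.68 mg; L-leucine 0.29 g; ferric citrate 0.23 g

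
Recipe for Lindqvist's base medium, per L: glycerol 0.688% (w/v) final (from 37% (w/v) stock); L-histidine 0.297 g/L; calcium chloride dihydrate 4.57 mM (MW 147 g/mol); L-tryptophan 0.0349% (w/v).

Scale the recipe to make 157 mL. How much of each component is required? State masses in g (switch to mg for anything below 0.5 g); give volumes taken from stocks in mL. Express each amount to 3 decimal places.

glycerol 2.919 mL; L-histidine 46.629 mg; calcium chloride dihydrate 105.471 mg; L-tryptophan 54.793 mg

Target volume = 157 mL = 0.157 L.
glycerol: C1V1 = C2V2 → 0.688% ÷ 37% × 157 mL = 2.919 mL
L-histidine: 0.297 g/L × 0.157 L = 0.046629 g = 46.629 mg
calcium chloride dihydrate: 4.57 mmol/L × 147 mg/mmol × 0.157 L = 105.471 mg
L-tryptophan: 0.0349 g per 100 mL × 157 mL ÷ 100 = 0.054793 g = 54.793 mg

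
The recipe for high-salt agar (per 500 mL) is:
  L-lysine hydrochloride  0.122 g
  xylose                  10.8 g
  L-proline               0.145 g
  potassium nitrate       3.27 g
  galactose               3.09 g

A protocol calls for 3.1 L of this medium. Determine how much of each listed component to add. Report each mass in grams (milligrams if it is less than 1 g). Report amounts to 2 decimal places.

Scale factor = 3100 mL / 500 mL = 6.2.
L-lysine hydrochloride: 0.122 g × (3100 mL / 500 mL) = 0.7564 g = 756.40 mg
xylose: 10.8 g × (3100 mL / 500 mL) = 66.96 g
L-proline: 0.145 g × (3100 mL / 500 mL) = 0.899 g = 899.00 mg
potassium nitrate: 3.27 g × (3100 mL / 500 mL) = 20.27 g
galactose: 3.09 g × (3100 mL / 500 mL) = 19.16 g

L-lysine hydrochloride 756.40 mg; xylose 66.96 g; L-proline 899.00 mg; potassium nitrate 20.27 g; galactose 19.16 g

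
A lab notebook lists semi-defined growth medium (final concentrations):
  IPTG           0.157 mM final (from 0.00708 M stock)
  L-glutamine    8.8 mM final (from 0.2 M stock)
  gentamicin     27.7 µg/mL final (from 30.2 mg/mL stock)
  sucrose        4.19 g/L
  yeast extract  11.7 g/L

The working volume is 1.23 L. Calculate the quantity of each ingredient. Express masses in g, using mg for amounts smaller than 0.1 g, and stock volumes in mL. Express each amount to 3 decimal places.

Scale factor relative to 1 L: 1.23.
IPTG: dilute stock: 0.157 mM × 1230 mL ÷ 7.08 mM = 27.275 mL
L-glutamine: C1V1 = C2V2 → 8.8 mM × 1230 mL ÷ 200 mM = 54.120 mL
gentamicin: dilute stock: 27.7 µg/mL × 1230 mL ÷ 30200 µg/mL = 1.128 mL
sucrose: 4.19 g/L × 1.23 L = 5.154 g
yeast extract: 11.7 g/L × 1.23 L = 14.391 g

IPTG 27.275 mL; L-glutamine 54.120 mL; gentamicin 1.128 mL; sucrose 5.154 g; yeast extract 14.391 g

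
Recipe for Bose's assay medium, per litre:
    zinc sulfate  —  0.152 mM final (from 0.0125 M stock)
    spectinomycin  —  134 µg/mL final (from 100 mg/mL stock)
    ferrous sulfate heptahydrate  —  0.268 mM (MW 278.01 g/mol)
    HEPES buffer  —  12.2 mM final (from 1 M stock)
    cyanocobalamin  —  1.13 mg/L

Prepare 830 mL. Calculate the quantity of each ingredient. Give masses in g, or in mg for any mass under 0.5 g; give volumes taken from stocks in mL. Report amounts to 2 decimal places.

Scale factor relative to 1 L: 0.83.
zinc sulfate: dilute stock: 0.152 mM × 830 mL ÷ 12.5 mM = 10.09 mL
spectinomycin: C1V1 = C2V2 → 134 µg/mL × 830 mL ÷ 100000 µg/mL = 1.11 mL
ferrous sulfate heptahydrate: 0.268 mmol/L × 278.01 mg/mmol × 0.83 L = 61.84 mg
HEPES buffer: dilute stock: 12.2 mM × 830 mL ÷ 1000 mM = 10.13 mL
cyanocobalamin: 1.13 mg/L × 0.83 L = 0.94 mg

zinc sulfate 10.09 mL; spectinomycin 1.11 mL; ferrous sulfate heptahydrate 61.84 mg; HEPES buffer 10.13 mL; cyanocobalamin 0.94 mg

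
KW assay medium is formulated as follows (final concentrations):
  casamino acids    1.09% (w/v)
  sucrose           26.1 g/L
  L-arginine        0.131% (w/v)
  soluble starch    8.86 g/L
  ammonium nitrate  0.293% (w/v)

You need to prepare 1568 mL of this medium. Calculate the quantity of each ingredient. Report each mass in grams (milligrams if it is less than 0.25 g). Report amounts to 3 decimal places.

casamino acids 17.091 g; sucrose 40.925 g; L-arginine 2.054 g; soluble starch 13.892 g; ammonium nitrate 4.594 g

Target volume = 1568 mL = 1.568 L.
casamino acids: 1.09% w/v = 10.9 g/L → 10.9 × 1.568 L = 17.091 g
sucrose: 26.1 g/L × 1.568 L = 40.925 g
L-arginine: 0.131% w/v = 1.31 g/L → 1.31 × 1.568 L = 2.054 g
soluble starch: 8.86 g/L × 1.568 L = 13.892 g
ammonium nitrate: 0.293% w/v = 2.93 g/L → 2.93 × 1.568 L = 4.594 g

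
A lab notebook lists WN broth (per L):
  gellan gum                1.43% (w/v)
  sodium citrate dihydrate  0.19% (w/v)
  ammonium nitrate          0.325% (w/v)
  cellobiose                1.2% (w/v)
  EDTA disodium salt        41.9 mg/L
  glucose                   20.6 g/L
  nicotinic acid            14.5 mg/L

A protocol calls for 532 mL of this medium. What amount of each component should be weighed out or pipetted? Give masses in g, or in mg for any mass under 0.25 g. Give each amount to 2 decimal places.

Scale factor relative to 1 L: 0.532.
gellan gum: 1.43 g per 100 mL × 532 mL ÷ 100 = 7.61 g
sodium citrate dihydrate: 0.19% w/v = 1.9 g/L → 1.9 × 0.532 L = 1.01 g
ammonium nitrate: 0.325% w/v = 3.25 g/L → 3.25 × 0.532 L = 1.73 g
cellobiose: 1.2% w/v = 12 g/L → 12 × 0.532 L = 6.38 g
EDTA disodium salt: 41.9 mg/L × 0.532 L = 22.29 mg
glucose: 20.6 g/L × 0.532 L = 10.96 g
nicotinic acid: 14.5 mg/L × 0.532 L = 7.71 mg

gellan gum 7.61 g; sodium citrate dihydrate 1.01 g; ammonium nitrate 1.73 g; cellobiose 6.38 g; EDTA disodium salt 22.29 mg; glucose 10.96 g; nicotinic acid 7.71 mg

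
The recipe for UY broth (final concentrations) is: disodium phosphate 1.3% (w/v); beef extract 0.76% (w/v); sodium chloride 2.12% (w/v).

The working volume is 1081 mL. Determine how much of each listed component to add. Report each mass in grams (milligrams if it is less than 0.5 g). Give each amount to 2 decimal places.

disodium phosphate 14.05 g; beef extract 8.22 g; sodium chloride 22.92 g

Working volume: 1081 mL = 1.081 L.
disodium phosphate: 1.3% w/v = 13 g/L → 13 × 1.081 L = 14.05 g
beef extract: 0.76 g per 100 mL × 1081 mL ÷ 100 = 8.22 g
sodium chloride: 2.12 g per 100 mL × 1081 mL ÷ 100 = 22.92 g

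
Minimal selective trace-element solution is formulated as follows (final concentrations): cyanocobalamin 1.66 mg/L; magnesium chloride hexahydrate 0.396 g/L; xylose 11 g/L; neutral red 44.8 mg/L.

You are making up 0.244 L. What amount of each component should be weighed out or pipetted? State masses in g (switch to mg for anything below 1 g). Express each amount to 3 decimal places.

cyanocobalamin 0.405 mg; magnesium chloride hexahydrate 96.624 mg; xylose 2.684 g; neutral red 10.931 mg

Working volume: 0.244 L.
cyanocobalamin: 1.66 mg/L × 0.244 L = 0.405 mg
magnesium chloride hexahydrate: 0.396 g/L × 0.244 L = 0.096624 g = 96.624 mg
xylose: 11 g/L × 0.244 L = 2.684 g
neutral red: 44.8 mg/L × 0.244 L = 10.931 mg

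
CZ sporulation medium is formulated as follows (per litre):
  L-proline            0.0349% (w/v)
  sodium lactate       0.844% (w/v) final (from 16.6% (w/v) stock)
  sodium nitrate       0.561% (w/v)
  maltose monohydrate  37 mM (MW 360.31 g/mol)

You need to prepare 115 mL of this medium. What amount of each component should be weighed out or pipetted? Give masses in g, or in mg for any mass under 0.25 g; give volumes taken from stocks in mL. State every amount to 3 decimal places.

L-proline 40.135 mg; sodium lactate 5.847 mL; sodium nitrate 0.645 g; maltose monohydrate 1.533 g

Target volume = 115 mL = 0.115 L.
L-proline: 0.0349 g per 100 mL × 115 mL ÷ 100 = 0.040135 g = 40.135 mg
sodium lactate: C1V1 = C2V2 → 0.844% ÷ 16.6% × 115 mL = 5.847 mL
sodium nitrate: 0.561 g per 100 mL × 115 mL ÷ 100 = 0.645 g
maltose monohydrate: 37 mmol/L × 360.31 g/mol × 0.115 L ÷ 1000 = 1.533 g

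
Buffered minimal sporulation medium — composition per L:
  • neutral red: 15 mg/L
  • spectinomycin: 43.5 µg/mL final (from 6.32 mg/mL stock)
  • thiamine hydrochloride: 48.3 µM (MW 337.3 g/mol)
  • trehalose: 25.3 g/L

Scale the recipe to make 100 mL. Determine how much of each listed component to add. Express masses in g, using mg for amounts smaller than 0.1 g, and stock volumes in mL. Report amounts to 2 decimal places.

Scale factor relative to 1 L: 0.1.
neutral red: 15 mg/L × 0.1 L = 1.50 mg
spectinomycin: dilute stock: 43.5 µg/mL × 100 mL ÷ 6320 µg/mL = 0.69 mL
thiamine hydrochloride: 48.3 µmol/L × 337.3 g/mol × 0.1 L ÷ 1000 = 1.63 mg
trehalose: 25.3 g/L × 0.1 L = 2.53 g

neutral red 1.50 mg; spectinomycin 0.69 mL; thiamine hydrochloride 1.63 mg; trehalose 2.53 g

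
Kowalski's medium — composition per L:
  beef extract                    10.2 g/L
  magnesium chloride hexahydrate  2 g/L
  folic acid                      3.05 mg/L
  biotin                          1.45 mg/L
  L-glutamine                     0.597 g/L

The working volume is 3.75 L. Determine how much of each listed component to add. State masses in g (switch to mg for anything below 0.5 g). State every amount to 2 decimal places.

Scale factor relative to 1 L: 3.75.
beef extract: 10.2 g/L × 3.75 L = 38.25 g
magnesium chloride hexahydrate: 2 g/L × 3.75 L = 7.50 g
folic acid: 3.05 mg/L × 3.75 L = 11.44 mg
biotin: 1.45 mg/L × 3.75 L = 5.44 mg
L-glutamine: 0.597 g/L × 3.75 L = 2.24 g

beef extract 38.25 g; magnesium chloride hexahydrate 7.50 g; folic acid 11.44 mg; biotin 5.44 mg; L-glutamine 2.24 g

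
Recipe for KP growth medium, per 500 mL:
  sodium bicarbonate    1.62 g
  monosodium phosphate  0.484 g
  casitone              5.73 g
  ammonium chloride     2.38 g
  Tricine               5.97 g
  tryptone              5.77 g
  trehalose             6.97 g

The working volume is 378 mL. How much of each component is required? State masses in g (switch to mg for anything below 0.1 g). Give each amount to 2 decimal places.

Ratio of target to recipe volume: 378 / 500 = 0.756.
sodium bicarbonate: 1.62 g × (378 mL / 500 mL) = 1.22 g
monosodium phosphate: 0.484 g × (378 mL / 500 mL) = 0.37 g
casitone: 5.73 g × (378 mL / 500 mL) = 4.33 g
ammonium chloride: 2.38 g × (378 mL / 500 mL) = 1.80 g
Tricine: 5.97 g × (378 mL / 500 mL) = 4.51 g
tryptone: 5.77 g × (378 mL / 500 mL) = 4.36 g
trehalose: 6.97 g × (378 mL / 500 mL) = 5.27 g

sodium bicarbonate 1.22 g; monosodium phosphate 0.37 g; casitone 4.33 g; ammonium chloride 1.80 g; Tricine 4.51 g; tryptone 4.36 g; trehalose 5.27 g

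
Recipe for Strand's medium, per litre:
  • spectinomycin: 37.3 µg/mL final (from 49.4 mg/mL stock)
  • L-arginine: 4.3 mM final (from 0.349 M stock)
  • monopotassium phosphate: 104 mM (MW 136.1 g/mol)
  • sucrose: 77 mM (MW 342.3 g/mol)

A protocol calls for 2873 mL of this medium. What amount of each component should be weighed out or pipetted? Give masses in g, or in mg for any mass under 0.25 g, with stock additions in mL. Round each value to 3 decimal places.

Scale factor relative to 1 L: 2.873.
spectinomycin: C1V1 = C2V2 → 37.3 µg/mL × 2873 mL ÷ 49400 µg/mL = 2.169 mL
L-arginine: V = C2·V2/C1 = 4.3 mM × 2873 mL ÷ 349 mM = 35.398 mL
monopotassium phosphate: 104 mmol/L × 136.1 g/mol × 2.873 L ÷ 1000 = 40.666 g
sucrose: 77 mmol/L × 342.3 g/mol × 2.873 L ÷ 1000 = 75.724 g

spectinomycin 2.169 mL; L-arginine 35.398 mL; monopotassium phosphate 40.666 g; sucrose 75.724 g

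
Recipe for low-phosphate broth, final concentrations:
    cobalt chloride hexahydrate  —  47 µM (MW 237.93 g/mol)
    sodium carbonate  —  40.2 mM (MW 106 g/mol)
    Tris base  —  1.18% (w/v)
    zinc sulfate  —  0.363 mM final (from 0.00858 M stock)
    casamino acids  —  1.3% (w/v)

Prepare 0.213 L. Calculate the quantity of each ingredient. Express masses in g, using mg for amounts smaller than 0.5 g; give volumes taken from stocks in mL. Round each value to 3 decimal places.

Working volume: 0.213 L.
cobalt chloride hexahydrate: 47 µmol/L × 237.93 g/mol × 0.213 L ÷ 1000 = 2.382 mg
sodium carbonate: 40.2 mmol/L × 106 g/mol × 0.213 L ÷ 1000 = 0.908 g
Tris base: 1.18 g per 100 mL × 213 mL ÷ 100 = 2.513 g
zinc sulfate: V = C2·V2/C1 = 0.363 mM × 213 mL ÷ 8.58 mM = 9.012 mL
casamino acids: 1.3% w/v = 13 g/L → 13 × 0.213 L = 2.769 g

cobalt chloride hexahydrate 2.382 mg; sodium carbonate 0.908 g; Tris base 2.513 g; zinc sulfate 9.012 mL; casamino acids 2.769 g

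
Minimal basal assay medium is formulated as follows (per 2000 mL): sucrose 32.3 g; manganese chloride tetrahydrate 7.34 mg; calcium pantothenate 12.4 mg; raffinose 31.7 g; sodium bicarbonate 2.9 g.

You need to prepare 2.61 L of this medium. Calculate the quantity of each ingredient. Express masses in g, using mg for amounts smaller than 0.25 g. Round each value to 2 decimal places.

Scale factor = 2610 mL / 2000 mL = 1.305.
sucrose: 32.3 g × (2610 mL / 2000 mL) = 42.15 g
manganese chloride tetrahydrate: 7.34 mg × (2610 mL / 2000 mL) = 9.58 mg
calcium pantothenate: 12.4 mg × (2610 mL / 2000 mL) = 16.18 mg
raffinose: 31.7 g × (2610 mL / 2000 mL) = 41.37 g
sodium bicarbonate: 2.9 g × (2610 mL / 2000 mL) = 3.78 g

sucrose 42.15 g; manganese chloride tetrahydrate 9.58 mg; calcium pantothenate 16.18 mg; raffinose 41.37 g; sodium bicarbonate 3.78 g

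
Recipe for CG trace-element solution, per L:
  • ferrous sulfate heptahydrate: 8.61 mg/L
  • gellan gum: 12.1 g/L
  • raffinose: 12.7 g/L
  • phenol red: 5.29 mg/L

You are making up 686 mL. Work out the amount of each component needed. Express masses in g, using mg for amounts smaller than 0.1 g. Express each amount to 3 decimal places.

Scale factor relative to 1 L: 0.686.
ferrous sulfate heptahydrate: 8.61 mg/L × 0.686 L = 5.906 mg
gellan gum: 12.1 g/L × 0.686 L = 8.301 g
raffinose: 12.7 g/L × 0.686 L = 8.712 g
phenol red: 5.29 mg/L × 0.686 L = 3.629 mg

ferrous sulfate heptahydrate 5.906 mg; gellan gum 8.301 g; raffinose 8.712 g; phenol red 3.629 mg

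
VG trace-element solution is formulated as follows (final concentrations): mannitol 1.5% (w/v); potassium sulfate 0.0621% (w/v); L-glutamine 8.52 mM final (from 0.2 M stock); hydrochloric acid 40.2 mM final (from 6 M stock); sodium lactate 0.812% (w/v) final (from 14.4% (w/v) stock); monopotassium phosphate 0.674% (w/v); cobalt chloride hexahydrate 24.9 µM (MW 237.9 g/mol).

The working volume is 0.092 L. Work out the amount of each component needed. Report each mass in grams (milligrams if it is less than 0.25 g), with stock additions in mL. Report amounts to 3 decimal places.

mannitol 1.380 g; potassium sulfate 57.132 mg; L-glutamine 3.919 mL; hydrochloric acid 0.616 mL; sodium lactate 5.188 mL; monopotassium phosphate 0.620 g; cobalt chloride hexahydrate 0.545 mg

Working volume: 0.092 L.
mannitol: 1.5 g per 100 mL × 92 mL ÷ 100 = 1.380 g
potassium sulfate: 0.0621 g per 100 mL × 92 mL ÷ 100 = 0.057132 g = 57.132 mg
L-glutamine: V = C2·V2/C1 = 8.52 mM × 92 mL ÷ 200 mM = 3.919 mL
hydrochloric acid: dilute stock: 40.2 mM × 92 mL ÷ 6000 mM = 0.616 mL
sodium lactate: dilute stock: 0.812% ÷ 14.4% × 92 mL = 5.188 mL
monopotassium phosphate: 0.674 g per 100 mL × 92 mL ÷ 100 = 0.620 g
cobalt chloride hexahydrate: 24.9 µmol/L × 237.9 g/mol × 0.092 L ÷ 1000 = 0.545 mg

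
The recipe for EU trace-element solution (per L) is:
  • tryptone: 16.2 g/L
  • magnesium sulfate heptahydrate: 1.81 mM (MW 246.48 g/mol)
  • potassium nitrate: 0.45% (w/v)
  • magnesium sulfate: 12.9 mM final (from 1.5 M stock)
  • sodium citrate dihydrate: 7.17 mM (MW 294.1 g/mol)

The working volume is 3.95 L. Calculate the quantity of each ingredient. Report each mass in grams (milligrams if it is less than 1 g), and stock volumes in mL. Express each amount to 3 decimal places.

tryptone 63.990 g; magnesium sulfate heptahydrate 1.762 g; potassium nitrate 17.775 g; magnesium sulfate 33.970 mL; sodium citrate dihydrate 8.329 g

Working volume: 3.95 L.
tryptone: 16.2 g/L × 3.95 L = 63.990 g
magnesium sulfate heptahydrate: 1.81 mmol/L × 246.48 g/mol × 3.95 L ÷ 1000 = 1.762 g
potassium nitrate: 0.45% w/v = 4.5 g/L → 4.5 × 3.95 L = 17.775 g
magnesium sulfate: dilute stock: 12.9 mM × 3950 mL ÷ 1500 mM = 33.970 mL
sodium citrate dihydrate: 7.17 mmol/L × 294.1 g/mol × 3.95 L ÷ 1000 = 8.329 g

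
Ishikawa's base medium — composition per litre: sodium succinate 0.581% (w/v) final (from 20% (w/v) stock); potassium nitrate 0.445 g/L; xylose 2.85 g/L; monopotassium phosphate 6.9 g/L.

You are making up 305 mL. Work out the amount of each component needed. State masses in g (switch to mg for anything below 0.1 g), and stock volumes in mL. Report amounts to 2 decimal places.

Scale factor relative to 1 L: 0.305.
sodium succinate: dilute stock: 0.581% ÷ 20% × 305 mL = 8.86 mL
potassium nitrate: 0.445 g/L × 0.305 L = 0.14 g
xylose: 2.85 g/L × 0.305 L = 0.87 g
monopotassium phosphate: 6.9 g/L × 0.305 L = 2.10 g

sodium succinate 8.86 mL; potassium nitrate 0.14 g; xylose 0.87 g; monopotassium phosphate 2.10 g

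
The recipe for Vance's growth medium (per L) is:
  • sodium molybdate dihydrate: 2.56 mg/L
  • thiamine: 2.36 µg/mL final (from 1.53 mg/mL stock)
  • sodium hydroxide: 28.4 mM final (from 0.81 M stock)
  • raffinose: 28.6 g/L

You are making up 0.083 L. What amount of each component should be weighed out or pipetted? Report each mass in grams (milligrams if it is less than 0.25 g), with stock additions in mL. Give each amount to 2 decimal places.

Scale factor relative to 1 L: 0.083.
sodium molybdate dihydrate: 2.56 mg/L × 0.083 L = 0.21 mg
thiamine: C1V1 = C2V2 → 2.36 µg/mL × 83 mL ÷ 1530 µg/mL = 0.13 mL
sodium hydroxide: dilute stock: 28.4 mM × 83 mL ÷ 810 mM = 2.91 mL
raffinose: 28.6 g/L × 0.083 L = 2.37 g

sodium molybdate dihydrate 0.21 mg; thiamine 0.13 mL; sodium hydroxide 2.91 mL; raffinose 2.37 g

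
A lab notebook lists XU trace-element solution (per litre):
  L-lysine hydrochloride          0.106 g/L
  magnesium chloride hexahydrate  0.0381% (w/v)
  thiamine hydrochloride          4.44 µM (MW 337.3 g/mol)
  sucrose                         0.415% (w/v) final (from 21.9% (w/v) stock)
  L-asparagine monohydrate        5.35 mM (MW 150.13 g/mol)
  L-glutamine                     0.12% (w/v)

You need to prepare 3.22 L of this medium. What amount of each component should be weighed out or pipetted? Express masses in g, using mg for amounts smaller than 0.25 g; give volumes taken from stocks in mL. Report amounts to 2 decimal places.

Working volume: 3.22 L.
L-lysine hydrochloride: 0.106 g/L × 3.22 L = 0.34 g
magnesium chloride hexahydrate: 0.0381% w/v = 0.381 g/L → 0.381 × 3.22 L = 1.23 g
thiamine hydrochloride: 4.44 µmol/L × 337.3 g/mol × 3.22 L ÷ 1000 = 4.82 mg
sucrose: V = C2·V2/C1 = 0.415% ÷ 21.9% × 3220 mL = 61.02 mL
L-asparagine monohydrate: 5.35 mmol/L × 150.13 g/mol × 3.22 L ÷ 1000 = 2.59 g
L-glutamine: 0.12% w/v = 1.2 g/L → 1.2 × 3.22 L = 3.86 g

L-lysine hydrochloride 0.34 g; magnesium chloride hexahydrate 1.23 g; thiamine hydrochloride 4.82 mg; sucrose 61.02 mL; L-asparagine monohydrate 2.59 g; L-glutamine 3.86 g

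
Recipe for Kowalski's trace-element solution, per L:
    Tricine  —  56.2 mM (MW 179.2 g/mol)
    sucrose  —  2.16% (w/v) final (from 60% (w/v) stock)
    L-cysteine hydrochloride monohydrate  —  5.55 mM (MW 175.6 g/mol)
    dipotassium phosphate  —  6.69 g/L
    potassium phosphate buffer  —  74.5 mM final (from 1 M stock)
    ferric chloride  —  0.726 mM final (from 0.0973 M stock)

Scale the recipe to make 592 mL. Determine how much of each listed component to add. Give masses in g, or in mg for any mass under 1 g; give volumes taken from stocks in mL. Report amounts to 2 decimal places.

Tricine 5.96 g; sucrose 21.31 mL; L-cysteine hydrochloride monohydrate 576.95 mg; dipotassium phosphate 3.96 g; potassium phosphate buffer 44.10 mL; ferric chloride 4.42 mL

Working volume: 592 mL = 0.592 L.
Tricine: 56.2 mmol/L × 179.2 g/mol × 0.592 L ÷ 1000 = 5.96 g
sucrose: V = C2·V2/C1 = 2.16% ÷ 60% × 592 mL = 21.31 mL
L-cysteine hydrochloride monohydrate: 5.55 mmol/L × 175.6 mg/mmol × 0.592 L = 576.95 mg
dipotassium phosphate: 6.69 g/L × 0.592 L = 3.96 g
potassium phosphate buffer: dilute stock: 74.5 mM × 592 mL ÷ 1000 mM = 44.10 mL
ferric chloride: V = C2·V2/C1 = 0.726 mM × 592 mL ÷ 97.3 mM = 4.42 mL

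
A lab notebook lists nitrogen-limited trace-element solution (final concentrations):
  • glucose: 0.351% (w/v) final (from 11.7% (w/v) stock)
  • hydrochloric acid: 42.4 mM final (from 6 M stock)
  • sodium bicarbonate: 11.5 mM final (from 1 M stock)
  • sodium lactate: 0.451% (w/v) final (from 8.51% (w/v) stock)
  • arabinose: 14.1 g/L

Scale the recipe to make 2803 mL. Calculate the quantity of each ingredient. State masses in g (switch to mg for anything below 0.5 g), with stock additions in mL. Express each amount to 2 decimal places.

glucose 84.09 mL; hydrochloric acid 19.81 mL; sodium bicarbonate 32.23 mL; sodium lactate 148.55 mL; arabinose 39.52 g

Working volume: 2803 mL = 2.803 L.
glucose: dilute stock: 0.351% ÷ 11.7% × 2803 mL = 84.09 mL
hydrochloric acid: V = C2·V2/C1 = 42.4 mM × 2803 mL ÷ 6000 mM = 19.81 mL
sodium bicarbonate: C1V1 = C2V2 → 11.5 mM × 2803 mL ÷ 1000 mM = 32.23 mL
sodium lactate: dilute stock: 0.451% ÷ 8.51% × 2803 mL = 148.55 mL
arabinose: 14.1 g/L × 2.803 L = 39.52 g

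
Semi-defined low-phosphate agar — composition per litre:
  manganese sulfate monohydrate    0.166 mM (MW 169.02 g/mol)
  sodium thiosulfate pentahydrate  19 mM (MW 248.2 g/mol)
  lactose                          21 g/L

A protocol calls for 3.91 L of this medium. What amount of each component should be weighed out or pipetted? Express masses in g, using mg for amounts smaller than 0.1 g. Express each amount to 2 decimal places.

Scale factor relative to 1 L: 3.91.
manganese sulfate monohydrate: 0.166 mmol/L × 169.02 g/mol × 3.91 L ÷ 1000 = 0.11 g
sodium thiosulfate pentahydrate: 19 mmol/L × 248.2 g/mol × 3.91 L ÷ 1000 = 18.44 g
lactose: 21 g/L × 3.91 L = 82.11 g

manganese sulfate monohydrate 0.11 g; sodium thiosulfate pentahydrate 18.44 g; lactose 82.11 g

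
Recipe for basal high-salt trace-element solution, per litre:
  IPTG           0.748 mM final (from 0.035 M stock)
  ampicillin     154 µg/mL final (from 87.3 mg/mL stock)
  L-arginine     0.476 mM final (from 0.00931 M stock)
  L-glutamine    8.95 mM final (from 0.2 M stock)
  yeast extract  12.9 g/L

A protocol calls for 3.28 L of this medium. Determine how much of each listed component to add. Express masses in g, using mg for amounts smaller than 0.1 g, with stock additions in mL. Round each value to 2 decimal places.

IPTG 70.10 mL; ampicillin 5.79 mL; L-arginine 167.70 mL; L-glutamine 146.78 mL; yeast extract 42.31 g

Working volume: 3.28 L.
IPTG: C1V1 = C2V2 → 0.748 mM × 3280 mL ÷ 35 mM = 70.10 mL
ampicillin: C1V1 = C2V2 → 154 µg/mL × 3280 mL ÷ 87300 µg/mL = 5.79 mL
L-arginine: dilute stock: 0.476 mM × 3280 mL ÷ 9.31 mM = 167.70 mL
L-glutamine: C1V1 = C2V2 → 8.95 mM × 3280 mL ÷ 200 mM = 146.78 mL
yeast extract: 12.9 g/L × 3.28 L = 42.31 g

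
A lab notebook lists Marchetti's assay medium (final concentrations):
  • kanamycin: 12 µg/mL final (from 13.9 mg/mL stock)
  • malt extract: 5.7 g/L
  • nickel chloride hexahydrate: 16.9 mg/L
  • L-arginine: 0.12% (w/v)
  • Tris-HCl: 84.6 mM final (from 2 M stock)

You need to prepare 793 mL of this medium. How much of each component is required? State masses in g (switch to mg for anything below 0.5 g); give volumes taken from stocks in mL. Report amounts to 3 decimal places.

Scale factor relative to 1 L: 0.793.
kanamycin: V = C2·V2/C1 = 12 µg/mL × 793 mL ÷ 13900 µg/mL = 0.685 mL
malt extract: 5.7 g/L × 0.793 L = 4.520 g
nickel chloride hexahydrate: 16.9 mg/L × 0.793 L = 13.402 mg
L-arginine: 0.12% w/v = 1.2 g/L → 1.2 × 0.793 L = 0.952 g
Tris-HCl: dilute stock: 84.6 mM × 793 mL ÷ 2000 mM = 33.544 mL

kanamycin 0.685 mL; malt extract 4.520 g; nickel chloride hexahydrate 13.402 mg; L-arginine 0.952 g; Tris-HCl 33.544 mL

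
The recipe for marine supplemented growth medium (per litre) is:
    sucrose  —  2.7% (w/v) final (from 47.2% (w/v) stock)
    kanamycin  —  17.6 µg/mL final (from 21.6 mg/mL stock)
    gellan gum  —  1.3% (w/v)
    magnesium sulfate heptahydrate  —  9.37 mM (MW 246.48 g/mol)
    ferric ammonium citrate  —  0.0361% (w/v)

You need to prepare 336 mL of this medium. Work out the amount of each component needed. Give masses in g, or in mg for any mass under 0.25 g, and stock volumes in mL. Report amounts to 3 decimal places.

sucrose 19.220 mL; kanamycin 0.274 mL; gellan gum 4.368 g; magnesium sulfate heptahydrate 0.776 g; ferric ammonium citrate 121.296 mg

Target volume = 336 mL = 0.336 L.
sucrose: C1V1 = C2V2 → 2.7% ÷ 47.2% × 336 mL = 19.220 mL
kanamycin: dilute stock: 17.6 µg/mL × 336 mL ÷ 21600 µg/mL = 0.274 mL
gellan gum: 1.3% w/v = 13 g/L → 13 × 0.336 L = 4.368 g
magnesium sulfate heptahydrate: 9.37 mmol/L × 246.48 g/mol × 0.336 L ÷ 1000 = 0.776 g
ferric ammonium citrate: 0.0361% w/v = 0.361 g/L → 0.361 × 0.336 L = 0.121296 g = 121.296 mg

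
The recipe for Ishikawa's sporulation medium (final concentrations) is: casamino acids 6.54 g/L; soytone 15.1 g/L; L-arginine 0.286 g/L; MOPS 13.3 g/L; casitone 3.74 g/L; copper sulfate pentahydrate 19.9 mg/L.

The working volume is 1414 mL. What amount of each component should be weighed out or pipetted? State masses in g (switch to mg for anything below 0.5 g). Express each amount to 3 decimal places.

casamino acids 9.248 g; soytone 21.351 g; L-arginine 404.404 mg; MOPS 18.806 g; casitone 5.288 g; copper sulfate pentahydrate 28.139 mg

Working volume: 1414 mL = 1.414 L.
casamino acids: 6.54 g/L × 1.414 L = 9.248 g
soytone: 15.1 g/L × 1.414 L = 21.351 g
L-arginine: 0.286 g/L × 1.414 L = 0.404404 g = 404.404 mg
MOPS: 13.3 g/L × 1.414 L = 18.806 g
casitone: 3.74 g/L × 1.414 L = 5.288 g
copper sulfate pentahydrate: 19.9 mg/L × 1.414 L = 28.139 mg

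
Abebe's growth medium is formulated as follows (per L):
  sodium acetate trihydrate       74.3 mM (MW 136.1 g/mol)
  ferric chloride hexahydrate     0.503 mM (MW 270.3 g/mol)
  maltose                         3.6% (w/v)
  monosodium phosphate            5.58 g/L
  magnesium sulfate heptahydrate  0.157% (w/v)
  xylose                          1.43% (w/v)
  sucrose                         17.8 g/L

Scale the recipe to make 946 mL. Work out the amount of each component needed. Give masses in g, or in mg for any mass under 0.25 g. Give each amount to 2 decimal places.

sodium acetate trihydrate 9.57 g; ferric chloride hexahydrate 128.62 mg; maltose 34.06 g; monosodium phosphate 5.28 g; magnesium sulfate heptahydrate 1.49 g; xylose 13.53 g; sucrose 16.84 g

Working volume: 946 mL = 0.946 L.
sodium acetate trihydrate: 74.3 mmol/L × 136.1 g/mol × 0.946 L ÷ 1000 = 9.57 g
ferric chloride hexahydrate: 0.503 mmol/L × 270.3 mg/mmol × 0.946 L = 128.62 mg
maltose: 3.6% w/v = 36 g/L → 36 × 0.946 L = 34.06 g
monosodium phosphate: 5.58 g/L × 0.946 L = 5.28 g
magnesium sulfate heptahydrate: 0.157% w/v = 1.57 g/L → 1.57 × 0.946 L = 1.49 g
xylose: 1.43% w/v = 14.3 g/L → 14.3 × 0.946 L = 13.53 g
sucrose: 17.8 g/L × 0.946 L = 16.84 g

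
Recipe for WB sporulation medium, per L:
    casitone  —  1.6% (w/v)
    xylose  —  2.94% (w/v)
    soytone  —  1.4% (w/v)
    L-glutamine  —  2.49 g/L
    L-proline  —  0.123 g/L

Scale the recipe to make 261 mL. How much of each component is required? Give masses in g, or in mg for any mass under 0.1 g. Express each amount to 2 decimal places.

Scale factor relative to 1 L: 0.261.
casitone: 1.6% w/v = 16 g/L → 16 × 0.261 L = 4.18 g
xylose: 2.94 g per 100 mL × 261 mL ÷ 100 = 7.67 g
soytone: 1.4% w/v = 14 g/L → 14 × 0.261 L = 3.65 g
L-glutamine: 2.49 g/L × 0.261 L = 0.65 g
L-proline: 0.123 g/L × 0.261 L = 0.032103 g = 32.10 mg

casitone 4.18 g; xylose 7.67 g; soytone 3.65 g; L-glutamine 0.65 g; L-proline 32.10 mg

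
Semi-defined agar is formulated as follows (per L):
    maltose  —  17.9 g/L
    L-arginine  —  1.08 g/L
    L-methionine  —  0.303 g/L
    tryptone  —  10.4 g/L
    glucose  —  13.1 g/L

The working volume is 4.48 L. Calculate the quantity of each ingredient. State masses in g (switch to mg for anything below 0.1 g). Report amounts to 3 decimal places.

Scale factor relative to 1 L: 4.48.
maltose: 17.9 g/L × 4.48 L = 80.192 g
L-arginine: 1.08 g/L × 4.48 L = 4.838 g
L-methionine: 0.303 g/L × 4.48 L = 1.357 g
tryptone: 10.4 g/L × 4.48 L = 46.592 g
glucose: 13.1 g/L × 4.48 L = 58.688 g

maltose 80.192 g; L-arginine 4.838 g; L-methionine 1.357 g; tryptone 46.592 g; glucose 58.688 g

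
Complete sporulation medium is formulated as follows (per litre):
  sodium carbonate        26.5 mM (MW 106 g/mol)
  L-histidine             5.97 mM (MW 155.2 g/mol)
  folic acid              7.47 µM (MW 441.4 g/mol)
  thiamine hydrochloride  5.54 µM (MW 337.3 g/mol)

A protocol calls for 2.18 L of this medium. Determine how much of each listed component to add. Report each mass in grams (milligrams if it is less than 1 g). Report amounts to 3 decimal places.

sodium carbonate 6.124 g; L-histidine 2.020 g; folic acid 7.188 mg; thiamine hydrochloride 4.074 mg

Scale factor relative to 1 L: 2.18.
sodium carbonate: 26.5 mmol/L × 106 g/mol × 2.18 L ÷ 1000 = 6.124 g
L-histidine: 5.97 mmol/L × 155.2 g/mol × 2.18 L ÷ 1000 = 2.020 g
folic acid: 7.47 µmol/L × 441.4 g/mol × 2.18 L ÷ 1000 = 7.188 mg
thiamine hydrochloride: 5.54 µmol/L × 337.3 g/mol × 2.18 L ÷ 1000 = 4.074 mg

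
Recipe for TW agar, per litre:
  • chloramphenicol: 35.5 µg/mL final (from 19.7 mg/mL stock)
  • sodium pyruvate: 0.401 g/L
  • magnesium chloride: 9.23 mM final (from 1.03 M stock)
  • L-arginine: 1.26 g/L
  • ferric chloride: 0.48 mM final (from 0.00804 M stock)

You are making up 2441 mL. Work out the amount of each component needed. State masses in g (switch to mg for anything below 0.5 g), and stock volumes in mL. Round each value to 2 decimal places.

Working volume: 2441 mL = 2.441 L.
chloramphenicol: dilute stock: 35.5 µg/mL × 2441 mL ÷ 19700 µg/mL = 4.40 mL
sodium pyruvate: 0.401 g/L × 2.441 L = 0.98 g
magnesium chloride: dilute stock: 9.23 mM × 2441 mL ÷ 1030 mM = 21.87 mL
L-arginine: 1.26 g/L × 2.441 L = 3.08 g
ferric chloride: dilute stock: 0.48 mM × 2441 mL ÷ 8.04 mM = 145.73 mL

chloramphenicol 4.40 mL; sodium pyruvate 0.98 g; magnesium chloride 21.87 mL; L-arginine 3.08 g; ferric chloride 145.73 mL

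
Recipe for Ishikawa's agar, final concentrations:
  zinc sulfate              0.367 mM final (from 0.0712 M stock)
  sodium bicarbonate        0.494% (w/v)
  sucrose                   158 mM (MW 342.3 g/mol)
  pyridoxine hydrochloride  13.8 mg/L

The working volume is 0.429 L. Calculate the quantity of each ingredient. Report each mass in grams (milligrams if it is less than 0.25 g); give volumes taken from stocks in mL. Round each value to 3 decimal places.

Scale factor relative to 1 L: 0.429.
zinc sulfate: dilute stock: 0.367 mM × 429 mL ÷ 71.2 mM = 2.211 mL
sodium bicarbonate: 0.494 g per 100 mL × 429 mL ÷ 100 = 2.119 g
sucrose: 158 mmol/L × 342.3 g/mol × 0.429 L ÷ 1000 = 23.202 g
pyridoxine hydrochloride: 13.8 mg/L × 0.429 L = 5.920 mg

zinc sulfate 2.211 mL; sodium bicarbonate 2.119 g; sucrose 23.202 g; pyridoxine hydrochloride 5.920 mg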